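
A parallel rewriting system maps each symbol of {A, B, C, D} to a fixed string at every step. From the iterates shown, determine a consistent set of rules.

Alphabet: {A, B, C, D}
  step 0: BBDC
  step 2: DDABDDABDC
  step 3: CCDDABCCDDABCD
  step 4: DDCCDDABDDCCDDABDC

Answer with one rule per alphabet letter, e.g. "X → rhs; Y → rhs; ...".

  step 3 ⇒ step 4: CCDDABCCDDABCD ⇒ D·D·C·C·DD·AB·D·D·C·C·DD·AB·D·C
    A ↦ DD
    B ↦ AB
    C ↦ D
    D ↦ C

A->DD, B->AB, C->D, D->C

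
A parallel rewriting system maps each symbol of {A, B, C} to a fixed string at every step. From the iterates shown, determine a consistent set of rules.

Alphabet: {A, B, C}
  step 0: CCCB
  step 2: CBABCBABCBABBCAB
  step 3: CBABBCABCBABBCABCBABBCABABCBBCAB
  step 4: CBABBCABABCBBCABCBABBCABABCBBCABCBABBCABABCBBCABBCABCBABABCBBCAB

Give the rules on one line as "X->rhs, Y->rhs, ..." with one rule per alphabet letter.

  step 3 ⇒ step 4: CBABBCABCBABBCABCBABBCABABCBBCAB ⇒ CB·AB·BC·AB·AB·CB·BC·AB·CB·AB·BC·AB·AB·CB·BC·AB·CB·AB·BC·AB·AB·CB·BC·AB·BC·AB·CB·AB·AB·CB·BC·AB
    A ↦ BC
    B ↦ AB
    C ↦ CB

A->BC, B->AB, C->CB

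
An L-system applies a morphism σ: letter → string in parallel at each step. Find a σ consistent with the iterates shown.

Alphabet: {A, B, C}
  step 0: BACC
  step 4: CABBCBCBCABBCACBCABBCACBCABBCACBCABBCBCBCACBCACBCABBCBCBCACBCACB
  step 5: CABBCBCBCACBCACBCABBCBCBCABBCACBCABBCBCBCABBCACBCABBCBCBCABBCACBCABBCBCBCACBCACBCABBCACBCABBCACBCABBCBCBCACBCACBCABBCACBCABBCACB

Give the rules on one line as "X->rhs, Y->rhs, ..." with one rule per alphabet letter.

  step 4 ⇒ step 5: CABBCBCBCABBCACBCABBCACBCABBCACBCABBCBCBCACBCACBCABBCBCBCACBCACB ⇒ CA·BB·CB·CB·CA·CB·CA·CB·CA·BB·CB·CB·CA·BB·CA·CB·CA·BB·CB·CB·CA·BB·CA·CB·CA·BB·CB·CB·CA·BB·CA·CB·CA·BB·CB·CB·CA·CB·CA·CB·CA·BB·CA·CB·CA·BB·CA·CB·CA·BB·CB·CB·CA·CB·CA·CB·CA·BB·CA·CB·CA·BB·CA·CB
    A ↦ BB
    B ↦ CB
    C ↦ CA

A->BB, B->CB, C->CA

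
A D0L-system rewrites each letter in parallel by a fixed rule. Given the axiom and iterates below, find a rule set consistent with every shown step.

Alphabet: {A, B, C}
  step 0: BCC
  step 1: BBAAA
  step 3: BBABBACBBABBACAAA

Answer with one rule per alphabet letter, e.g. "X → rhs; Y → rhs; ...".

A->C, B->BBA, C->A

  step 0 ⇒ step 1: BCC ⇒ BBA·A·A
    B ↦ BBA
    C ↦ A
    A ↦ C  (constrained at step 1)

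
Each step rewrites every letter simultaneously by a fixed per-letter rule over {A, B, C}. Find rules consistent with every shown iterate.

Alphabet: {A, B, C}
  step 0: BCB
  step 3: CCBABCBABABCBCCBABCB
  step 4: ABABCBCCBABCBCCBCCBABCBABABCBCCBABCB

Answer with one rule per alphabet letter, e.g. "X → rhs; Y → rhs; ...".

  step 3 ⇒ step 4: CCBABCBABABCBCCBABCB ⇒ AB·AB·CB·C·CB·AB·CB·C·CB·C·CB·AB·CB·AB·AB·CB·C·CB·AB·CB
    A ↦ C
    B ↦ CB
    C ↦ AB

A->C, B->CB, C->AB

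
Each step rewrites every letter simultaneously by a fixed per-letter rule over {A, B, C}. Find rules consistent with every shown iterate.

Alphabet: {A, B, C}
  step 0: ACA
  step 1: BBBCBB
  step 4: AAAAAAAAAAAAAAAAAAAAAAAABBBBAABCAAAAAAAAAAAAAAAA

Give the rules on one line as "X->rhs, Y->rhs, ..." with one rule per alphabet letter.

A->BB, B->AA, C->BC

  step 0 ⇒ step 1: ACA ⇒ BB·BC·BB
    A ↦ BB
    C ↦ BC
    B ↦ AA  (constrained at step 1)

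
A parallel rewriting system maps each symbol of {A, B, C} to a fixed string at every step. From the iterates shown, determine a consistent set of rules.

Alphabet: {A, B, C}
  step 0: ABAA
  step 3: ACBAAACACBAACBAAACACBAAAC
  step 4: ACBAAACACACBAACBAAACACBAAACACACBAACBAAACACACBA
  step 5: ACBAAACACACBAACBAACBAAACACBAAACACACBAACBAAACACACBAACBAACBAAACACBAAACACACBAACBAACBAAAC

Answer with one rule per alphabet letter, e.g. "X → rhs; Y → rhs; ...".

  step 4 ⇒ step 5: ACBAAACACACBAACBAAACACBAAACACACBAACBAAACACACBA ⇒ AC·BA·A·AC·AC·AC·BA·AC·BA·AC·BA·A·AC·AC·BA·A·AC·AC·AC·BA·AC·BA·A·AC·AC·AC·BA·AC·BA·AC·BA·A·AC·AC·BA·A·AC·AC·AC·BA·AC·BA·AC·BA·A·AC
    A ↦ AC
    B ↦ A
    C ↦ BA

A->AC, B->A, C->BA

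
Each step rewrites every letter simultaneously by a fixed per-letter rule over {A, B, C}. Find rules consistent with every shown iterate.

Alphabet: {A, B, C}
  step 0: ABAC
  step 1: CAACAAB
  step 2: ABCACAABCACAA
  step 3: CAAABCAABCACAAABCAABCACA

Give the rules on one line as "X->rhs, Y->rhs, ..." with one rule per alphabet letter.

A->CA, B->A, C->AB

  step 2 ⇒ step 3: ABCACAABCACAA ⇒ CA·A·AB·CA·AB·CA·CA·A·AB·CA·AB·CA·CA
    A ↦ CA
    B ↦ A
    C ↦ AB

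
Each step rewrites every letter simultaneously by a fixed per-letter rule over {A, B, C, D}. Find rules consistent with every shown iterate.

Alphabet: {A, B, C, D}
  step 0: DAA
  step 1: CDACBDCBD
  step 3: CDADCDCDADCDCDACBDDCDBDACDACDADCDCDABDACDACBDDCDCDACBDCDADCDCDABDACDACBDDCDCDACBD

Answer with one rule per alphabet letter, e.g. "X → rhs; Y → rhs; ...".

A->CBD, B->BDA, C->DCD, D->CDA

  step 0 ⇒ step 1: DAA ⇒ CDA·CBD·CBD
    A ↦ CBD
    D ↦ CDA
    B ↦ BDA  (constrained at step 1)
    C ↦ DCD  (constrained at step 1)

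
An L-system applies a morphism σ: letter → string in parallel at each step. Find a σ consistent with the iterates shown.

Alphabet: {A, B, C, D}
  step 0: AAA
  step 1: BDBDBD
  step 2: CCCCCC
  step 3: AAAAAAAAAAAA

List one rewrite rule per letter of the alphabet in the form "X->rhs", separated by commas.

A->BD, B->C, C->AA, D->C

  step 2 ⇒ step 3: CCCCCC ⇒ AA·AA·AA·AA·AA·AA
    C ↦ AA
  step 0 ⇒ step 1: AAA ⇒ BD·BD·BD
    A ↦ BD
  step 1 ⇒ step 2: BDBDBD ⇒ C·C·C·C·C·C
    B ↦ C
  step 1 ⇒ step 2: BDBDBD ⇒ C·C·C·C·C·C
    D ↦ C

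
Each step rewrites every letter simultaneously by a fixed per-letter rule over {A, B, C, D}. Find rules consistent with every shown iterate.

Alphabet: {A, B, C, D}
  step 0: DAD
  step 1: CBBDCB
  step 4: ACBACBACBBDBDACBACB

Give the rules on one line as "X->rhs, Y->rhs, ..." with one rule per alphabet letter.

  step 0 ⇒ step 1: DAD ⇒ CB·BD·CB
    A ↦ BD
    D ↦ CB
    B ↦ A  (constrained at step 1)
    C ↦ A  (constrained at step 1)

A->BD, B->A, C->A, D->CB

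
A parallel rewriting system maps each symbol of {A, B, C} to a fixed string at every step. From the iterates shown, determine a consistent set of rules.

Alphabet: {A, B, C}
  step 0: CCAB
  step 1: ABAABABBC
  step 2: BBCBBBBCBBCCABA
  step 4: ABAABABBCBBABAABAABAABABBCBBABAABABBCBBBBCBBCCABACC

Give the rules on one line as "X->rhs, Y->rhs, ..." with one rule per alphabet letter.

A->BB, B->C, C->ABA

  step 1 ⇒ step 2: ABAABABBC ⇒ BB·C·BB·BB·C·BB·C·C·ABA
    A ↦ BB
    B ↦ C
    C ↦ ABA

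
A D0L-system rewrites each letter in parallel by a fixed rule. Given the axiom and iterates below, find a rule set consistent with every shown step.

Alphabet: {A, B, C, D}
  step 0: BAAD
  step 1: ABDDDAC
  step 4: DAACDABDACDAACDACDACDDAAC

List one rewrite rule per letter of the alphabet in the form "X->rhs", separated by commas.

  step 0 ⇒ step 1: BAAD ⇒ ABD·D·D·AC
    A ↦ D
    B ↦ ABD
    D ↦ AC
    C ↦ A  (constrained at step 1)

A->D, B->ABD, C->A, D->AC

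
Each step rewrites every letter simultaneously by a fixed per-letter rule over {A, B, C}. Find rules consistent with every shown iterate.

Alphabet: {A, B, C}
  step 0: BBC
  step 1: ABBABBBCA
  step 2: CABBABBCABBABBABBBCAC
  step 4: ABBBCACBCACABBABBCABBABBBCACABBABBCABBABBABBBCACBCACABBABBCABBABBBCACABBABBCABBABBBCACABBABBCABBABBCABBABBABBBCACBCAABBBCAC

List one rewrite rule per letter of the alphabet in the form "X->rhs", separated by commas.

  step 1 ⇒ step 2: ABBABBBCA ⇒ C·ABB·ABB·C·ABB·ABB·ABB·BCA·C
    A ↦ C
    B ↦ ABB
    C ↦ BCA

A->C, B->ABB, C->BCA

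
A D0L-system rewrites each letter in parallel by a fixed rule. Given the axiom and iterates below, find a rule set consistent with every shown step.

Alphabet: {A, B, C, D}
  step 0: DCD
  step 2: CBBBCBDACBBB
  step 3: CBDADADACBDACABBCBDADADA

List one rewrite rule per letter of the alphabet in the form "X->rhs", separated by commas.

  step 2 ⇒ step 3: CBBBCBDACBBB ⇒ CB·DA·DA·DA·CB·DA·CA·BB·CB·DA·DA·DA
    A ↦ BB
    B ↦ DA
    C ↦ CB
    D ↦ CA

A->BB, B->DA, C->CB, D->CA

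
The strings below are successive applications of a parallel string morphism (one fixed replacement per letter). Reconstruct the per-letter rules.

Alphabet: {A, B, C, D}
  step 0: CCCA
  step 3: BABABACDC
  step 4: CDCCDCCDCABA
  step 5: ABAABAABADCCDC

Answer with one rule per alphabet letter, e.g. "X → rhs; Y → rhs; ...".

  step 4 ⇒ step 5: CDCCDCCDCABA ⇒ A·B·A·A·B·A·A·B·A·DC·C·DC
    A ↦ DC
    B ↦ C
    C ↦ A
    D ↦ B

A->DC, B->C, C->A, D->B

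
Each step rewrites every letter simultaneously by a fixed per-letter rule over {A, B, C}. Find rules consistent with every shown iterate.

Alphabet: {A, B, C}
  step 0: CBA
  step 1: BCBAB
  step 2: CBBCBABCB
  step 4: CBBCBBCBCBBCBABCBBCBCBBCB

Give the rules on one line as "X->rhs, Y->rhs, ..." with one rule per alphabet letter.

A->AB, B->CB, C->B

  step 1 ⇒ step 2: BCBAB ⇒ CB·B·CB·AB·CB
    A ↦ AB
    B ↦ CB
    C ↦ B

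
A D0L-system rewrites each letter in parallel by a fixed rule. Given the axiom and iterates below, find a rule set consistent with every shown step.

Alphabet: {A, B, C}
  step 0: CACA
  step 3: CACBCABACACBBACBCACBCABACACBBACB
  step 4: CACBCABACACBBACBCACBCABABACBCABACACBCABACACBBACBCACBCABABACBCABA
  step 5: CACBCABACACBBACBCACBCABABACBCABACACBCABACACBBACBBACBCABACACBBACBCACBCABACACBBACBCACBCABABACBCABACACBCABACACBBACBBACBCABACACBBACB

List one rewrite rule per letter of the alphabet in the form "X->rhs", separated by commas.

A->CB, B->BA, C->CA

  step 4 ⇒ step 5: CACBCABACACBBACBCACBCABABACBCABACACBCABACACBBACBCACBCABABACBCABA ⇒ CA·CB·CA·BA·CA·CB·BA·CB·CA·CB·CA·BA·BA·CB·CA·BA·CA·CB·CA·BA·CA·CB·BA·CB·BA·CB·CA·BA·CA·CB·BA·CB·CA·CB·CA·BA·CA·CB·BA·CB·CA·CB·CA·BA·BA·CB·CA·BA·CA·CB·CA·BA·CA·CB·BA·CB·BA·CB·CA·BA·CA·CB·BA·CB
    A ↦ CB
    B ↦ BA
    C ↦ CA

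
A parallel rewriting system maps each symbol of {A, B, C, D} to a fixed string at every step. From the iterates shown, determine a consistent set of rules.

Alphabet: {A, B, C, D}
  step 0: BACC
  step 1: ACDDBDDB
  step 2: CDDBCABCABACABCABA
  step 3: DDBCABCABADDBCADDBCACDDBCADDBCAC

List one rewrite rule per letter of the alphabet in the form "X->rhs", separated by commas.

  step 2 ⇒ step 3: CDDBCABCABACABCABA ⇒ DDB·CAB·CAB·A·DDB·C·A·DDB·C·A·C·DDB·C·A·DDB·C·A·C
    A ↦ C
    B ↦ A
    C ↦ DDB
    D ↦ CAB

A->C, B->A, C->DDB, D->CAB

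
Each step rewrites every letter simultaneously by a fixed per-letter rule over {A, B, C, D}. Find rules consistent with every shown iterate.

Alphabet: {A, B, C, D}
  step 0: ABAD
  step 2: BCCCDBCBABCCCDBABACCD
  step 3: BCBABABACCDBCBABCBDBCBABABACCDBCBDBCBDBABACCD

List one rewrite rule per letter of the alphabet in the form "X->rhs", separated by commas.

  step 2 ⇒ step 3: BCCCDBCBABCCCDBABACCD ⇒ BC·BA·BA·BA·CCD·BC·BA·BC·BD·BC·BA·BA·BA·CCD·BC·BD·BC·BD·BA·BA·CCD
    A ↦ BD
    B ↦ BC
    C ↦ BA
    D ↦ CCD

A->BD, B->BC, C->BA, D->CCD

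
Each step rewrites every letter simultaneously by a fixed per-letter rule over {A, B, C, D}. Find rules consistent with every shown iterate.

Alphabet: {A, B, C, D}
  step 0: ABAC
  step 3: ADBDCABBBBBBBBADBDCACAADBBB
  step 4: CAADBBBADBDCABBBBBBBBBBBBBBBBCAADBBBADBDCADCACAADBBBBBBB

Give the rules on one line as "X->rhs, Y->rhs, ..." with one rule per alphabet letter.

  step 3 ⇒ step 4: ADBDCABBBBBBBBADBDCACAADBBB ⇒ CA·ADB·BB·ADB·D·CA·BB·BB·BB·BB·BB·BB·BB·BB·CA·ADB·BB·ADB·D·CA·D·CA·CA·ADB·BB·BB·BB
    A ↦ CA
    B ↦ BB
    C ↦ D
    D ↦ ADB

A->CA, B->BB, C->D, D->ADB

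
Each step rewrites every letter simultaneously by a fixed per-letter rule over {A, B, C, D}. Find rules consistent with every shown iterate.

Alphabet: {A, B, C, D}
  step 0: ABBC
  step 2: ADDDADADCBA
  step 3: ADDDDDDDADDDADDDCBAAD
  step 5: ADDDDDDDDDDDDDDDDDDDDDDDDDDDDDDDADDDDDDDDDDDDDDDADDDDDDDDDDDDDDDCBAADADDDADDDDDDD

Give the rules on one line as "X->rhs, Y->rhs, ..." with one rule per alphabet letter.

A->AD, B->A, C->CB, D->DD

  step 2 ⇒ step 3: ADDDADADCBA ⇒ AD·DD·DD·DD·AD·DD·AD·DD·CB·A·AD
    A ↦ AD
    B ↦ A
    C ↦ CB
    D ↦ DD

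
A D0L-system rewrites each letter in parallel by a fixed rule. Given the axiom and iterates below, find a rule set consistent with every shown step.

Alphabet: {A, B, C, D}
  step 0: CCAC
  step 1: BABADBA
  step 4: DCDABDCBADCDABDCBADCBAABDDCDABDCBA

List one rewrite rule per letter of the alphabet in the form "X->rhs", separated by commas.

  step 0 ⇒ step 1: CCAC ⇒ BA·BA·D·BA
    A ↦ D
    C ↦ BA
    B ↦ AB  (constrained at step 1)
    D ↦ DC  (constrained at step 1)

A->D, B->AB, C->BA, D->DC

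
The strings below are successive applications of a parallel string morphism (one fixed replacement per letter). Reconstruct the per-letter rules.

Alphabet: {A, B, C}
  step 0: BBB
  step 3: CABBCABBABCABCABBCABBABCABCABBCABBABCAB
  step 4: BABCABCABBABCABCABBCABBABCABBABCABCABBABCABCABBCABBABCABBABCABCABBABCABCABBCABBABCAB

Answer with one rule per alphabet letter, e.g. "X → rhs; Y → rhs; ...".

  step 3 ⇒ step 4: CABBCABBABCABCABBCABBABCABCABBCABBABCAB ⇒ BA·B·CAB·CAB·BA·B·CAB·CAB·B·CAB·BA·B·CAB·BA·B·CAB·CAB·BA·B·CAB·CAB·B·CAB·BA·B·CAB·BA·B·CAB·CAB·BA·B·CAB·CAB·B·CAB·BA·B·CAB
    A ↦ B
    B ↦ CAB
    C ↦ BA

A->B, B->CAB, C->BA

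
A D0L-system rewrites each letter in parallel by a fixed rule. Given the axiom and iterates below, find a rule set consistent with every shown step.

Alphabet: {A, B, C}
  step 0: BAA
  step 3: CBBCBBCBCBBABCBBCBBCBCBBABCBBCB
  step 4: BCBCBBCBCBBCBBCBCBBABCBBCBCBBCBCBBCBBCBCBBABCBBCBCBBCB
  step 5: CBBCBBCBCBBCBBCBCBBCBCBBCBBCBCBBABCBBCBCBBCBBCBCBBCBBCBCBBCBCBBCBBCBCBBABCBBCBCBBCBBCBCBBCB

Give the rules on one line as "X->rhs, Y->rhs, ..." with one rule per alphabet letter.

  step 4 ⇒ step 5: BCBCBBCBCBBCBBCBCBBABCBBCBCBBCBCBBCBBCBCBBABCBBCBCBBCB ⇒ CB·B·CB·B·CB·CB·B·CB·B·CB·CB·B·CB·CB·B·CB·B·CB·CB·BAB·CB·B·CB·CB·B·CB·B·CB·CB·B·CB·B·CB·CB·B·CB·CB·B·CB·B·CB·CB·BAB·CB·B·CB·CB·B·CB·B·CB·CB·B·CB
    A ↦ BAB
    B ↦ CB
    C ↦ B

A->BAB, B->CB, C->B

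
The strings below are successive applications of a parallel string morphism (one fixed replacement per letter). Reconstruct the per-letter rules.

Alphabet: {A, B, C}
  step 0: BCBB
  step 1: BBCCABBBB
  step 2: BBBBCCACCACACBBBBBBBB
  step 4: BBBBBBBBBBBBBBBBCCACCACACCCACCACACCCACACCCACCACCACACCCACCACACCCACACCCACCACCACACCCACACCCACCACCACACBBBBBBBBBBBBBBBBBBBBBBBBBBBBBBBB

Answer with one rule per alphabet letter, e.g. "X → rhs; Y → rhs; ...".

A->CAC, B->BB, C->CCA

  step 1 ⇒ step 2: BBCCABBBB ⇒ BB·BB·CCA·CCA·CAC·BB·BB·BB·BB
    A ↦ CAC
    B ↦ BB
    C ↦ CCA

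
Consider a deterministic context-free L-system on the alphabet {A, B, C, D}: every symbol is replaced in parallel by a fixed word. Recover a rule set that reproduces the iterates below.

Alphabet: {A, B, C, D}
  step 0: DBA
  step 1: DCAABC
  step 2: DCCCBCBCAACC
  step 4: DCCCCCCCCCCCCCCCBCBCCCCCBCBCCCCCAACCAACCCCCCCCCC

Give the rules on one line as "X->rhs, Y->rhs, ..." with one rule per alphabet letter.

  step 1 ⇒ step 2: DCAABC ⇒ DC·CC·BC·BC·AA·CC
    A ↦ BC
    B ↦ AA
    C ↦ CC
    D ↦ DC

A->BC, B->AA, C->CC, D->DC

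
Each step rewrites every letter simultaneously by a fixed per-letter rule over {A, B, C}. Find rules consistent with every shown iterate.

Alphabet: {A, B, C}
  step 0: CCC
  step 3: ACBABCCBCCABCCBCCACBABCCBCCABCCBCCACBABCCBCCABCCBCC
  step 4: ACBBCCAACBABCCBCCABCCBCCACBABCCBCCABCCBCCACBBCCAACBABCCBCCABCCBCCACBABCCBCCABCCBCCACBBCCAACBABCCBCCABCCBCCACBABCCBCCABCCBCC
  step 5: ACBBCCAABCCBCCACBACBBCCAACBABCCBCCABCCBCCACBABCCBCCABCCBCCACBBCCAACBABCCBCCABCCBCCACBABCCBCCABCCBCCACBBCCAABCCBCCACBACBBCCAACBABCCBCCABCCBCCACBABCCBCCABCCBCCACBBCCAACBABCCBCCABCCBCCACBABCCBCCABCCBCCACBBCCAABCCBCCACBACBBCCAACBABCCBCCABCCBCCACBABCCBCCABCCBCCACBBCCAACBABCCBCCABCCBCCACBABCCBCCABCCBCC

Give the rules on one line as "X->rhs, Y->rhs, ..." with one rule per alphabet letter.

A->ACB, B->A, C->BCC

  step 4 ⇒ step 5: ACBBCCAACBABCCBCCABCCBCCACBABCCBCCABCCBCCACBBCCAACBABCCBCCABCCBCCACBABCCBCCABCCBCCACBBCCAACBABCCBCCABCCBCCACBABCCBCCABCCBCC ⇒ ACB·BCC·A·A·BCC·BCC·ACB·ACB·BCC·A·ACB·A·BCC·BCC·A·BCC·BCC·ACB·A·BCC·BCC·A·BCC·BCC·ACB·BCC·A·ACB·A·BCC·BCC·A·BCC·BCC·ACB·A·BCC·BCC·A·BCC·BCC·ACB·BCC·A·A·BCC·BCC·ACB·ACB·BCC·A·ACB·A·BCC·BCC·A·BCC·BCC·ACB·A·BCC·BCC·A·BCC·BCC·ACB·BCC·A·ACB·A·BCC·BCC·A·BCC·BCC·ACB·A·BCC·BCC·A·BCC·BCC·ACB·BCC·A·A·BCC·BCC·ACB·ACB·BCC·A·ACB·A·BCC·BCC·A·BCC·BCC·ACB·A·BCC·BCC·A·BCC·BCC·ACB·BCC·A·ACB·A·BCC·BCC·A·BCC·BCC·ACB·A·BCC·BCC·A·BCC·BCC
    A ↦ ACB
    B ↦ A
    C ↦ BCC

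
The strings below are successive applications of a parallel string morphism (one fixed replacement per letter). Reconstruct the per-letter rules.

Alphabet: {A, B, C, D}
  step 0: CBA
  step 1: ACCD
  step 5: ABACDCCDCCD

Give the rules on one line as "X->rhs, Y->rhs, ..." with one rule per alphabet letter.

A->CD, B->C, C->A, D->B

  step 0 ⇒ step 1: CBA ⇒ A·C·CD
    A ↦ CD
    B ↦ C
    C ↦ A
    D ↦ B  (constrained at step 1)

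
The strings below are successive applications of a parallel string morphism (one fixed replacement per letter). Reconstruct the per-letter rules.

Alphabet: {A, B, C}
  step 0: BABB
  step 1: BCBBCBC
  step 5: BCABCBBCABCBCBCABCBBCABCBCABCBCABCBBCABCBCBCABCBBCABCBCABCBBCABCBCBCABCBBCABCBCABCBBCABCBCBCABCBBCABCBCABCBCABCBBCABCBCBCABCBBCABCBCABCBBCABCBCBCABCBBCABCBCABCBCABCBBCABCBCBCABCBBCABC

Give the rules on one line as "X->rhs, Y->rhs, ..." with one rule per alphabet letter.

A->B, B->BC, C->ABC

  step 0 ⇒ step 1: BABB ⇒ BC·B·BC·BC
    A ↦ B
    B ↦ BC
    C ↦ ABC  (constrained at step 1)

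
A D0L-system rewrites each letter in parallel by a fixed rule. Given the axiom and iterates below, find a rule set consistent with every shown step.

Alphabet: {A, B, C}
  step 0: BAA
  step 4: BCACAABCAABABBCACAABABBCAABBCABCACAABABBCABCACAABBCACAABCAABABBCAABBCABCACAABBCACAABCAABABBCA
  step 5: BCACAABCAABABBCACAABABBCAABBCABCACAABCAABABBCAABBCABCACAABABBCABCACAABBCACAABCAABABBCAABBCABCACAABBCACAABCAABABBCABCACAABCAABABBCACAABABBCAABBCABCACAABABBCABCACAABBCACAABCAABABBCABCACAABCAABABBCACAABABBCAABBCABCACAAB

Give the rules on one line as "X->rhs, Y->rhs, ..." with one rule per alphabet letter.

  step 4 ⇒ step 5: BCACAABCAABABBCACAABABBCAABBCABCACAABABBCABCACAABBCACAABCAABABBCAABBCABCACAABBCACAABCAABABBCA ⇒ BCA·CA·AB·CA·AB·AB·BCA·CA·AB·AB·BCA·AB·BCA·BCA·CA·AB·CA·AB·AB·BCA·AB·BCA·BCA·CA·AB·AB·BCA·BCA·CA·AB·BCA·CA·AB·CA·AB·AB·BCA·AB·BCA·BCA·CA·AB·BCA·CA·AB·CA·AB·AB·BCA·BCA·CA·AB·CA·AB·AB·BCA·CA·AB·AB·BCA·AB·BCA·BCA·CA·AB·AB·BCA·BCA·CA·AB·BCA·CA·AB·CA·AB·AB·BCA·BCA·CA·AB·CA·AB·AB·BCA·CA·AB·AB·BCA·AB·BCA·BCA·CA·AB
    A ↦ AB
    B ↦ BCA
    C ↦ CA

A->AB, B->BCA, C->CA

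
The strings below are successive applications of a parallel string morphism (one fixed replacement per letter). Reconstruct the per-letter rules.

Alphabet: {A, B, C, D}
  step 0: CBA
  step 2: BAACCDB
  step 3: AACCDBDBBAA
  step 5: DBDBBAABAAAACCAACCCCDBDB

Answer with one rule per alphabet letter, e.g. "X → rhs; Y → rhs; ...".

  step 2 ⇒ step 3: BAACCDB ⇒ AA·C·C·DB·DB·B·AA
    A ↦ C
    B ↦ AA
    C ↦ DB
    D ↦ B

A->C, B->AA, C->DB, D->B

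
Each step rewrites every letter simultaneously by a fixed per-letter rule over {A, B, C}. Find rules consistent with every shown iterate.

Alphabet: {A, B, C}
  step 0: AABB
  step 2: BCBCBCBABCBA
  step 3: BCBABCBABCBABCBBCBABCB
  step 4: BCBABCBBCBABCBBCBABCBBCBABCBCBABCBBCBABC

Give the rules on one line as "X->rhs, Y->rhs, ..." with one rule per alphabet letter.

  step 3 ⇒ step 4: BCBABCBABCBABCBBCBABCB ⇒ BC·BA·BC·B·BC·BA·BC·B·BC·BA·BC·B·BC·BA·BC·BC·BA·BC·B·BC·BA·BC
    A ↦ B
    B ↦ BC
    C ↦ BA

A->B, B->BC, C->BA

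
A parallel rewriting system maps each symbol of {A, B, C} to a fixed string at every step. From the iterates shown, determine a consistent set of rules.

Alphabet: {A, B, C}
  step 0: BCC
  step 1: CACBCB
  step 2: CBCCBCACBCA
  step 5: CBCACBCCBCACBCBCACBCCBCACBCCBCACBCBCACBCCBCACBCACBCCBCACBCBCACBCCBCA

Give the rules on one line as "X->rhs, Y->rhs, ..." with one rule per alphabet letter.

A->C, B->CA, C->CB

  step 1 ⇒ step 2: CACBCB ⇒ CB·C·CB·CA·CB·CA
    A ↦ C
    B ↦ CA
    C ↦ CB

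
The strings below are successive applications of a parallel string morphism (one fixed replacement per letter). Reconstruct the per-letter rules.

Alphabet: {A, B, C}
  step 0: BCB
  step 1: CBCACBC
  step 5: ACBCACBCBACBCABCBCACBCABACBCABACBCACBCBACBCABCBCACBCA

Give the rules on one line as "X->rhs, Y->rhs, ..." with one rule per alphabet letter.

  step 0 ⇒ step 1: BCB ⇒ CBC·A·CBC
    B ↦ CBC
    C ↦ A
    A ↦ B  (constrained at step 1)

A->B, B->CBC, C->A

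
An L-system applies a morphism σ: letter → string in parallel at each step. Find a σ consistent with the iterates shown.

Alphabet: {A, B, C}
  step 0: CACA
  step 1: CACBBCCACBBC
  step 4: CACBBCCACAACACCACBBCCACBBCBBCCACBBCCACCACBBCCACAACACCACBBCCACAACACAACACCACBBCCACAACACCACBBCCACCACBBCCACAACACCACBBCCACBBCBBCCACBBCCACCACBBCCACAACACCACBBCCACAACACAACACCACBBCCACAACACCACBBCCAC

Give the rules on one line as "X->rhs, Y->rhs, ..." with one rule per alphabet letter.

A->BBC, B->A, C->CAC

  step 0 ⇒ step 1: CACA ⇒ CAC·BBC·CAC·BBC
    A ↦ BBC
    C ↦ CAC
    B ↦ A  (constrained at step 1)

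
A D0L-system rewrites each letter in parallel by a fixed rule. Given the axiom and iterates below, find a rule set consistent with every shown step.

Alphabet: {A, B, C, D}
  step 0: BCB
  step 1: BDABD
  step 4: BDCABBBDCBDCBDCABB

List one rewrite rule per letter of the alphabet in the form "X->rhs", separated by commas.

A->BB, B->BD, C->A, D->C

  step 0 ⇒ step 1: BCB ⇒ BD·A·BD
    B ↦ BD
    C ↦ A
    A ↦ BB  (constrained at step 1)
    D ↦ C  (constrained at step 1)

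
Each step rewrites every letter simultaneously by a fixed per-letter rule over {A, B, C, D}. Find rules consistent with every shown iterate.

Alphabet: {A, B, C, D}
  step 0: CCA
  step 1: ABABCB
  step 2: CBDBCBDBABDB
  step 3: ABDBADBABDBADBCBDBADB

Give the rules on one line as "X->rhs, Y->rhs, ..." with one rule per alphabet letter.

A->CB, B->DB, C->AB, D->A

  step 2 ⇒ step 3: CBDBCBDBABDB ⇒ AB·DB·A·DB·AB·DB·A·DB·CB·DB·A·DB
    A ↦ CB
    B ↦ DB
    C ↦ AB
    D ↦ A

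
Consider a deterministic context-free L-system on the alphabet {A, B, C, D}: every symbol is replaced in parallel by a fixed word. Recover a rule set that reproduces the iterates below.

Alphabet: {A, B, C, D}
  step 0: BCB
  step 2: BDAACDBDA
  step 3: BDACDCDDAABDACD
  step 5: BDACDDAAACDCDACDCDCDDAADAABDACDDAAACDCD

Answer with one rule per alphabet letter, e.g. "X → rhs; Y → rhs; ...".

A->CD, B->BD, C->DA, D->A

  step 2 ⇒ step 3: BDAACDBDA ⇒ BD·A·CD·CD·DA·A·BD·A·CD
    A ↦ CD
    B ↦ BD
    C ↦ DA
    D ↦ A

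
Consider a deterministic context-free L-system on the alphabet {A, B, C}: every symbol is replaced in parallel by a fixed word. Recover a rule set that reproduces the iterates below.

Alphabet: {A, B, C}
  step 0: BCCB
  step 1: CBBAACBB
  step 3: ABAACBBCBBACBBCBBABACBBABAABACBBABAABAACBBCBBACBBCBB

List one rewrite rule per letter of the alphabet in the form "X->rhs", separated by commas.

A->ABA, B->CBB, C->A

  step 0 ⇒ step 1: BCCB ⇒ CBB·A·A·CBB
    B ↦ CBB
    C ↦ A
    A ↦ ABA  (constrained at step 1)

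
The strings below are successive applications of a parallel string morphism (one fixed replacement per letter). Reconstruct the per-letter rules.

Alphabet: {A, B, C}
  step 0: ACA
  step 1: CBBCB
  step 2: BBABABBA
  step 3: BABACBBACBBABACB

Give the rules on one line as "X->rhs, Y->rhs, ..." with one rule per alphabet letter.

  step 2 ⇒ step 3: BBABABBA ⇒ BA·BA·CB·BA·CB·BA·BA·CB
    A ↦ CB
    B ↦ BA
  step 0 ⇒ step 1: ACA ⇒ CB·B·CB
    C ↦ B

A->CB, B->BA, C->B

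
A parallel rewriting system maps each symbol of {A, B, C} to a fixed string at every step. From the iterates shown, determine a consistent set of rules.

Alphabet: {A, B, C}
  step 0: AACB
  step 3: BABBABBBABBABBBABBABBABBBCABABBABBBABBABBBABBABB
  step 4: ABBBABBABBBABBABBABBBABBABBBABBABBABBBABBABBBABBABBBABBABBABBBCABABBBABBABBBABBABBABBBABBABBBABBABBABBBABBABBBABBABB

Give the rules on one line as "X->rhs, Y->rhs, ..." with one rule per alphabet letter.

A->B, B->ABB, C->BCA

  step 3 ⇒ step 4: BABBABBBABBABBBABBABBABBBCABABBABBBABBABBBABBABB ⇒ ABB·B·ABB·ABB·B·ABB·ABB·ABB·B·ABB·ABB·B·ABB·ABB·ABB·B·ABB·ABB·B·ABB·ABB·B·ABB·ABB·ABB·BCA·B·ABB·B·ABB·ABB·B·ABB·ABB·ABB·B·ABB·ABB·B·ABB·ABB·ABB·B·ABB·ABB·B·ABB·ABB
    A ↦ B
    B ↦ ABB
    C ↦ BCA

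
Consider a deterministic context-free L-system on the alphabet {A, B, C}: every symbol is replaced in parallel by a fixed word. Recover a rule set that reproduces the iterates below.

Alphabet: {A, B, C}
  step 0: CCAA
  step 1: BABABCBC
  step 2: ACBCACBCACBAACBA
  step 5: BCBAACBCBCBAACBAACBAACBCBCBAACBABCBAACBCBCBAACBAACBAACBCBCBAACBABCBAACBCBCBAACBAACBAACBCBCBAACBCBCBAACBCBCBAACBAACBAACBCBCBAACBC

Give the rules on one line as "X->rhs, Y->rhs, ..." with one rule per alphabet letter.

  step 1 ⇒ step 2: BABABCBC ⇒ AC·BC·AC·BC·AC·BA·AC·BA
    A ↦ BC
    B ↦ AC
    C ↦ BA

A->BC, B->AC, C->BA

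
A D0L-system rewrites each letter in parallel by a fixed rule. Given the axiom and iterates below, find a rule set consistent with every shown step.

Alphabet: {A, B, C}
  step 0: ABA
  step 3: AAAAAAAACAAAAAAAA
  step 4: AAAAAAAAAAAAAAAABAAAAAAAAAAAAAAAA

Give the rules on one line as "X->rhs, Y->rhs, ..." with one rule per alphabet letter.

  step 3 ⇒ step 4: AAAAAAAACAAAAAAAA ⇒ AA·AA·AA·AA·AA·AA·AA·AA·B·AA·AA·AA·AA·AA·AA·AA·AA
    A ↦ AA
    C ↦ B
    B ↦ C  (constrained at step 0)

A->AA, B->C, C->B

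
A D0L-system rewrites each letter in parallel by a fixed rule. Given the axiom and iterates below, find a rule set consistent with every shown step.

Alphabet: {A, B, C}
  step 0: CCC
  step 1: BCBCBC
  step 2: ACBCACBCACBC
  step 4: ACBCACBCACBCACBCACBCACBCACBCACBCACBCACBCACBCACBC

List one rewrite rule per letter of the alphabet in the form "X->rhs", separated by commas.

  step 1 ⇒ step 2: BCBCBC ⇒ AC·BC·AC·BC·AC·BC
    B ↦ AC
    C ↦ BC
    A ↦ AC  (constrained at step 2)

A->AC, B->AC, C->BC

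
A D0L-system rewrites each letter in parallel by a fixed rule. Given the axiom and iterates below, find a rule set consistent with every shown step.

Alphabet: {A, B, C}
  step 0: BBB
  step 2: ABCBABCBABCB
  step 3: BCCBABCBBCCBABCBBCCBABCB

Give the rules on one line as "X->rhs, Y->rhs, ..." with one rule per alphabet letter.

A->BC, B->CB, C->AB

  step 2 ⇒ step 3: ABCBABCBABCB ⇒ BC·CB·AB·CB·BC·CB·AB·CB·BC·CB·AB·CB
    A ↦ BC
    B ↦ CB
    C ↦ AB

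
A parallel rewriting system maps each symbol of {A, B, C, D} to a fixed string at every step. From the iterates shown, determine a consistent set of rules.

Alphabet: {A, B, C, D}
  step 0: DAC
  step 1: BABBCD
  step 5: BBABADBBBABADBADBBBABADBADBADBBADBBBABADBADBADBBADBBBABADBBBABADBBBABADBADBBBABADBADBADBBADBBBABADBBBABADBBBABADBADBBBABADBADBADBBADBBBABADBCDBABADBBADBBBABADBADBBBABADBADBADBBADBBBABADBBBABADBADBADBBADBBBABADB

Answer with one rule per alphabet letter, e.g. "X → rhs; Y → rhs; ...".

  step 0 ⇒ step 1: DAC ⇒ BAB·B·CD
    A ↦ B
    C ↦ CD
    D ↦ BAB
    B ↦ ADB  (constrained at step 1)

A->B, B->ADB, C->CD, D->BAB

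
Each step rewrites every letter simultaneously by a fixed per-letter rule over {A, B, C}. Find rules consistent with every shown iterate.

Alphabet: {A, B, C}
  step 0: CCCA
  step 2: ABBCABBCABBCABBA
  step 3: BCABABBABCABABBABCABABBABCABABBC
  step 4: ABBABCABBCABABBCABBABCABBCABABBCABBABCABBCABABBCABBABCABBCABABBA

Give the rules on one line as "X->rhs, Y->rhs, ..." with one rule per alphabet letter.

  step 3 ⇒ step 4: BCABABBABCABABBABCABABBABCABABBC ⇒ AB·BA·BC·AB·BC·AB·AB·BC·AB·BA·BC·AB·BC·AB·AB·BC·AB·BA·BC·AB·BC·AB·AB·BC·AB·BA·BC·AB·BC·AB·AB·BA
    A ↦ BC
    B ↦ AB
    C ↦ BA

A->BC, B->AB, C->BA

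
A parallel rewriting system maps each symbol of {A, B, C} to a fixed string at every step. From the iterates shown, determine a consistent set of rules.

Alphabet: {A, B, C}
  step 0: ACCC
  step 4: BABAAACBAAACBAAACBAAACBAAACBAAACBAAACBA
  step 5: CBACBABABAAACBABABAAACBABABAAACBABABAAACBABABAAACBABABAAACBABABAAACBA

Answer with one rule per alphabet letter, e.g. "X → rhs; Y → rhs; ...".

A->BA, B->C, C->AA

  step 4 ⇒ step 5: BABAAACBAAACBAAACBAAACBAAACBAAACBAAACBA ⇒ C·BA·C·BA·BA·BA·AA·C·BA·BA·BA·AA·C·BA·BA·BA·AA·C·BA·BA·BA·AA·C·BA·BA·BA·AA·C·BA·BA·BA·AA·C·BA·BA·BA·AA·C·BA
    A ↦ BA
    B ↦ C
    C ↦ AA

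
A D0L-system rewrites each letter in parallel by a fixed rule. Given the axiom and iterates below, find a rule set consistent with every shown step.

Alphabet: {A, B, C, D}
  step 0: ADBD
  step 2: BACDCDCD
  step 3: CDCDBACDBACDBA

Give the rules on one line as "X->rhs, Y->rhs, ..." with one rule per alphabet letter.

A->D, B->C, C->CD, D->BA

  step 2 ⇒ step 3: BACDCDCD ⇒ C·D·CD·BA·CD·BA·CD·BA
    A ↦ D
    B ↦ C
    C ↦ CD
    D ↦ BA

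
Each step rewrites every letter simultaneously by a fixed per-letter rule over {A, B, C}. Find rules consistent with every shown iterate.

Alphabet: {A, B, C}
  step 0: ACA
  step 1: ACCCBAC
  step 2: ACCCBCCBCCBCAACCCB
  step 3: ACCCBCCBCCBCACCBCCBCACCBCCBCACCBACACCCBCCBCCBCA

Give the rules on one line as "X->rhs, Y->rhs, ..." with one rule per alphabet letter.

  step 2 ⇒ step 3: ACCCBCCBCCBCAACCCB ⇒ AC·CCB·CCB·CCB·CA·CCB·CCB·CA·CCB·CCB·CA·CCB·AC·AC·CCB·CCB·CCB·CA
    A ↦ AC
    B ↦ CA
    C ↦ CCB

A->AC, B->CA, C->CCB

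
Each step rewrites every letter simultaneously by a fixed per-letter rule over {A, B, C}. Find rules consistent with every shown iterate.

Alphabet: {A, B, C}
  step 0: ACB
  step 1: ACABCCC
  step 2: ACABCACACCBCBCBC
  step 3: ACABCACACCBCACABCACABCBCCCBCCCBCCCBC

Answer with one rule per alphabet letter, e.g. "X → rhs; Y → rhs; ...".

A->ACA, B->CC, C->BC

  step 2 ⇒ step 3: ACABCACACCBCBCBC ⇒ ACA·BC·ACA·CC·BC·ACA·BC·ACA·BC·BC·CC·BC·CC·BC·CC·BC
    A ↦ ACA
    B ↦ CC
    C ↦ BC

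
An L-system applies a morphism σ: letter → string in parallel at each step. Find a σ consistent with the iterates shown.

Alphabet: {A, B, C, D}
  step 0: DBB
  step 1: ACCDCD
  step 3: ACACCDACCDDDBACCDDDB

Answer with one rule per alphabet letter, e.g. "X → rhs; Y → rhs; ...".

A->D, B->CD, C->DB, D->AC

  step 0 ⇒ step 1: DBB ⇒ AC·CD·CD
    B ↦ CD
    D ↦ AC
    A ↦ D  (constrained at step 1)
    C ↦ DB  (constrained at step 1)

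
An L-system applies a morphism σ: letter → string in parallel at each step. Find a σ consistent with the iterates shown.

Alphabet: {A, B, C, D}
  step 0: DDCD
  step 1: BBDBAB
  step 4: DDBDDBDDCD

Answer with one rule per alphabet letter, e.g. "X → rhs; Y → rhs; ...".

  step 0 ⇒ step 1: DDCD ⇒ B·B·DBA·B
    C ↦ DBA
    D ↦ B
    A ↦ DC  (constrained at step 1)
    B ↦ D  (constrained at step 1)

A->DC, B->D, C->DBA, D->B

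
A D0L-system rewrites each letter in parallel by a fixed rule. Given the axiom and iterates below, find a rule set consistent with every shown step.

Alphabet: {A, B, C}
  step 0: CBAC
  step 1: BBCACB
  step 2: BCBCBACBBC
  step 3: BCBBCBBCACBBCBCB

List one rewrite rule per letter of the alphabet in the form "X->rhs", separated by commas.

A->AC, B->BC, C->B

  step 2 ⇒ step 3: BCBCBACBBC ⇒ BC·B·BC·B·BC·AC·B·BC·BC·B
    A ↦ AC
    B ↦ BC
    C ↦ B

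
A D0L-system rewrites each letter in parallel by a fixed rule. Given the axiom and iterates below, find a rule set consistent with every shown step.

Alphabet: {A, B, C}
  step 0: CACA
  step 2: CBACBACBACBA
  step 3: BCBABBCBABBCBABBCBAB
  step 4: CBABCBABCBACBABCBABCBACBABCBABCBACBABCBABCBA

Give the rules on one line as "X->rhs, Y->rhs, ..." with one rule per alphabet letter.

  step 3 ⇒ step 4: BCBABBCBABBCBABBCBAB ⇒ CBA·B·CBA·B·CBA·CBA·B·CBA·B·CBA·CBA·B·CBA·B·CBA·CBA·B·CBA·B·CBA
    A ↦ B
    B ↦ CBA
    C ↦ B

A->B, B->CBA, C->B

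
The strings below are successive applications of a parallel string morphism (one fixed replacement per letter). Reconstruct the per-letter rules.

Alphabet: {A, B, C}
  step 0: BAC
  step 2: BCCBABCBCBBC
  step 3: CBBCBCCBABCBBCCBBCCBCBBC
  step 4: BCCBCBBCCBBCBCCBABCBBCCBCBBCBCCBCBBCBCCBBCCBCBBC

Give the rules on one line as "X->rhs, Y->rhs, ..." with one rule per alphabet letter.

A->AB, B->CB, C->BC

  step 3 ⇒ step 4: CBBCBCCBABCBBCCBBCCBCBBC ⇒ BC·CB·CB·BC·CB·BC·BC·CB·AB·CB·BC·CB·CB·BC·BC·CB·CB·BC·BC·CB·BC·CB·CB·BC
    A ↦ AB
    B ↦ CB
    C ↦ BC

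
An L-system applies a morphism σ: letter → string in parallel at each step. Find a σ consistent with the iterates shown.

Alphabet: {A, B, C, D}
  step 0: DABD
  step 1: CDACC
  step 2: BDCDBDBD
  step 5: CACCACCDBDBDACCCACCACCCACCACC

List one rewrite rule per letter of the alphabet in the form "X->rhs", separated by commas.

A->D, B->AC, C->BD, D->C

  step 1 ⇒ step 2: CDACC ⇒ BD·C·D·BD·BD
    A ↦ D
    C ↦ BD
    D ↦ C
  step 0 ⇒ step 1: DABD ⇒ C·D·AC·C
    B ↦ AC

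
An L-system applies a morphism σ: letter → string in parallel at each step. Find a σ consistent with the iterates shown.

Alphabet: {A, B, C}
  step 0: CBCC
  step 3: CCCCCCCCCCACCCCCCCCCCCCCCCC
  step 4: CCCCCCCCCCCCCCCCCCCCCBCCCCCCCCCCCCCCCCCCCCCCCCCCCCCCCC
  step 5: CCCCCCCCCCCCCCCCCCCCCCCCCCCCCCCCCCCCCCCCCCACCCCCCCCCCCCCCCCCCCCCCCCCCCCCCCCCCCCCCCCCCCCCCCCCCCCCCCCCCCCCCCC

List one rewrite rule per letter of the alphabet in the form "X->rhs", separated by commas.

A->CB, B->A, C->CC

  step 4 ⇒ step 5: CCCCCCCCCCCCCCCCCCCCCBCCCCCCCCCCCCCCCCCCCCCCCCCCCCCCCC ⇒ CC·CC·CC·CC·CC·CC·CC·CC·CC·CC·CC·CC·CC·CC·CC·CC·CC·CC·CC·CC·CC·A·CC·CC·CC·CC·CC·CC·CC·CC·CC·CC·CC·CC·CC·CC·CC·CC·CC·CC·CC·CC·CC·CC·CC·CC·CC·CC·CC·CC·CC·CC·CC·CC
    B ↦ A
    C ↦ CC
  step 3 ⇒ step 4: CCCCCCCCCCACCCCCCCCCCCCCCCC ⇒ CC·CC·CC·CC·CC·CC·CC·CC·CC·CC·CB·CC·CC·CC·CC·CC·CC·CC·CC·CC·CC·CC·CC·CC·CC·CC·CC
    A ↦ CB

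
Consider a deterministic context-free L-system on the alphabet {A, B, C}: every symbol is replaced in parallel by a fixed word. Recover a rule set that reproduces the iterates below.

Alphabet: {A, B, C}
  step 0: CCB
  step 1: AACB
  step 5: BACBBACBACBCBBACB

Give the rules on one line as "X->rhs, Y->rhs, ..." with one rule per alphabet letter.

A->B, B->CB, C->A

  step 0 ⇒ step 1: CCB ⇒ A·A·CB
    B ↦ CB
    C ↦ A
    A ↦ B  (constrained at step 1)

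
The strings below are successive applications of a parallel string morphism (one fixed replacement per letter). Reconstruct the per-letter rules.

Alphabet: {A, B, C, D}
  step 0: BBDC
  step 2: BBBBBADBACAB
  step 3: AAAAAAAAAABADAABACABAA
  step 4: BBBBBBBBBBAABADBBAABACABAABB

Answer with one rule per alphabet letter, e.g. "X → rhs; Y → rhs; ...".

  step 3 ⇒ step 4: AAAAAAAAAABADAABACABAA ⇒ B·B·B·B·B·B·B·B·B·B·AA·B·AD·B·B·AA·B·ACA·B·AA·B·B
    A ↦ B
    B ↦ AA
    C ↦ ACA
    D ↦ AD

A->B, B->AA, C->ACA, D->AD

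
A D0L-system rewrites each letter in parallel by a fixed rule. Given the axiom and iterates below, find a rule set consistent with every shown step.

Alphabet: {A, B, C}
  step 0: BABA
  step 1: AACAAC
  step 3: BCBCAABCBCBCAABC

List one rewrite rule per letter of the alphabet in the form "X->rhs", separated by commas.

A->C, B->AA, C->BC

  step 0 ⇒ step 1: BABA ⇒ AA·C·AA·C
    A ↦ C
    B ↦ AA
    C ↦ BC  (constrained at step 1)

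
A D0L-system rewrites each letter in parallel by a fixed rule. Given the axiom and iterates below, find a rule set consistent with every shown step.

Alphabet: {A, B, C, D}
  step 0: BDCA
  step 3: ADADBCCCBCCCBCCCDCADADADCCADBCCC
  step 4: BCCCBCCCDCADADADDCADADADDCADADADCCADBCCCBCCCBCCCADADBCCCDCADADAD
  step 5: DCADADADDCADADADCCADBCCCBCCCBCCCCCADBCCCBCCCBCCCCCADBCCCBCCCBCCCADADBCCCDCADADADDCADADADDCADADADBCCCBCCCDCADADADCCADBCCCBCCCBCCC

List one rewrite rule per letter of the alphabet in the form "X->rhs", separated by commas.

  step 4 ⇒ step 5: BCCCBCCCDCADADADDCADADADDCADADADCCADBCCCBCCCBCCCADADBCCCDCADADAD ⇒ DC·AD·AD·AD·DC·AD·AD·AD·CC·AD·BC·CC·BC·CC·BC·CC·CC·AD·BC·CC·BC·CC·BC·CC·CC·AD·BC·CC·BC·CC·BC·CC·AD·AD·BC·CC·DC·AD·AD·AD·DC·AD·AD·AD·DC·AD·AD·AD·BC·CC·BC·CC·DC·AD·AD·AD·CC·AD·BC·CC·BC·CC·BC·CC
    A ↦ BC
    B ↦ DC
    C ↦ AD
    D ↦ CC

A->BC, B->DC, C->AD, D->CC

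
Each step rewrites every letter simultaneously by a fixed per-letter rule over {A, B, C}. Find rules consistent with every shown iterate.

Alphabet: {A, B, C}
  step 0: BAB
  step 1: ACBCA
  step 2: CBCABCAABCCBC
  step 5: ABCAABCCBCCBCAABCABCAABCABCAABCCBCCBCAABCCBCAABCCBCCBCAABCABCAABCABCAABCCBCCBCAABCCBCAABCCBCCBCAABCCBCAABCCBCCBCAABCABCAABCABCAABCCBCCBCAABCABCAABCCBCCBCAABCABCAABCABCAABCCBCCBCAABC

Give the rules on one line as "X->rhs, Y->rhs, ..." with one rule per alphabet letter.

A->CBC, B->A, C->ABC

  step 1 ⇒ step 2: ACBCA ⇒ CBC·ABC·A·ABC·CBC
    A ↦ CBC
    B ↦ A
    C ↦ ABC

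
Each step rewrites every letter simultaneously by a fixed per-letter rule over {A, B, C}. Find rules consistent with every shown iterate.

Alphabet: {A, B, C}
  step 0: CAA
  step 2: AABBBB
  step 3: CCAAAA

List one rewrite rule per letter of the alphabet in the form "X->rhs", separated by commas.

A->C, B->A, C->BB

  step 2 ⇒ step 3: AABBBB ⇒ C·C·A·A·A·A
    A ↦ C
    B ↦ A
    C ↦ BB  (constrained at step 0)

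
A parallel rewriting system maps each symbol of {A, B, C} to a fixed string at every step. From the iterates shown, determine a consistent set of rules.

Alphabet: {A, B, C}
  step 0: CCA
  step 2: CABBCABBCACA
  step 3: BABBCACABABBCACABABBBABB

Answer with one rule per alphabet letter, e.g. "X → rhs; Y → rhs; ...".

A->BB, B->CA, C->BA

  step 2 ⇒ step 3: CABBCABBCACA ⇒ BA·BB·CA·CA·BA·BB·CA·CA·BA·BB·BA·BB
    A ↦ BB
    B ↦ CA
    C ↦ BA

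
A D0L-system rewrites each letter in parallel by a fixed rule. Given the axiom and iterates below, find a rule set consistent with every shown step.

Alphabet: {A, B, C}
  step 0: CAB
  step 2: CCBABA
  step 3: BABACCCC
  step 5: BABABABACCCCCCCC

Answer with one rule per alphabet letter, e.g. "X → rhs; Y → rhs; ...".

  step 2 ⇒ step 3: CCBABA ⇒ BA·BA·C·C·C·C
    A ↦ C
    B ↦ C
    C ↦ BA

A->C, B->C, C->BA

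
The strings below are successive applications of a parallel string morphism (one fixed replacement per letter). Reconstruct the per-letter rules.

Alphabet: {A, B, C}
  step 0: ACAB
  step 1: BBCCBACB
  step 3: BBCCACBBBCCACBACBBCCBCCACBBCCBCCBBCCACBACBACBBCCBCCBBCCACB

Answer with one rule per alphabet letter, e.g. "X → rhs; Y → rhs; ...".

A->B, B->ACB, C->BCC

  step 0 ⇒ step 1: ACAB ⇒ B·BCC·B·ACB
    A ↦ B
    B ↦ ACB
    C ↦ BCC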